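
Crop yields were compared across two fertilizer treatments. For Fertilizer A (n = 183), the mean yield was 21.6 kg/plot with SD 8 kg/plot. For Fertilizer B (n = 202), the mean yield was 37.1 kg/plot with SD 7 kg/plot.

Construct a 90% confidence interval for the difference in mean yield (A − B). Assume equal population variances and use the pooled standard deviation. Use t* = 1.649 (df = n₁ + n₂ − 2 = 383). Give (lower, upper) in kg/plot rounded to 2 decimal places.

Pooled variance s_p² = [182·8² + 201·7²] / (183+202−2) = 56.1279, so s_p = 7.4919.
SE_diff = s_p·√(1/n₁ + 1/n₂) = 7.4919·√(1/183 + 1/202) = 0.7646.
t* = 1.649; margin = 1.649 × 0.7646 = 1.2608.
Difference = 21.6 − 37.1 = -15.5000.
-15.5000 ± 1.2608 → (-16.76, -14.24).

(-16.76, -14.24)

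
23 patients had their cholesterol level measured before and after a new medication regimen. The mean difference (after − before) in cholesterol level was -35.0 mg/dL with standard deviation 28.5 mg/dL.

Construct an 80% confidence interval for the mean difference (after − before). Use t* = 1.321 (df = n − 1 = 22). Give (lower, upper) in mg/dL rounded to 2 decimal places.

This is a matched-pairs design, so SE = s_d/√n = 28.5/√23 = 5.9427.
Margin = 1.321 × 5.9427 = 7.8503; the interval is -35.0 ± 7.8503 = (-42.85, -27.15).

(-42.85, -27.15)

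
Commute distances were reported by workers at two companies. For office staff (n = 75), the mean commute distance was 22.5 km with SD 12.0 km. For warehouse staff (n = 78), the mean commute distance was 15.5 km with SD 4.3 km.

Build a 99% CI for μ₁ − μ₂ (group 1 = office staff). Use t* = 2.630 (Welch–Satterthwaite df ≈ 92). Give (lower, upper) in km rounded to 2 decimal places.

Standard errors of each mean: 12.0/√75 = 1.3856 and 4.3/√78 = 0.4869.
SE(x̄₁ − x̄₂) = √(1.3856² + 0.4869²) = 1.4687 for independent samples with unequal variances.
With t* = 2.630, the margin is 2.630 × 1.4687 = 3.8627.
x̄₁ − x̄₂ = 22.5 − 15.5 = 7.0000; the interval is 7.0000 ± 3.8627 = (3.14, 10.86).

(3.14, 10.86)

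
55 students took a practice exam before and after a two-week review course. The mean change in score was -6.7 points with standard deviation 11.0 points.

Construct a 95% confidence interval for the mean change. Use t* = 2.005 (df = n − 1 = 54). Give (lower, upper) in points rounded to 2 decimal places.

(-9.67, -3.73)

This is a matched-pairs design, so SE = s_d/√n = 11.0/√55 = 1.4832.
Margin = 2.005 × 1.4832 = 2.9738; the interval is -6.7 ± 2.9738 = (-9.67, -3.73).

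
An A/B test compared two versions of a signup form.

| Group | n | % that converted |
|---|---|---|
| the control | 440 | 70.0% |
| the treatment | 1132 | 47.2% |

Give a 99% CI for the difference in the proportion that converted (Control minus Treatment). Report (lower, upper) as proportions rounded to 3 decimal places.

SE₁ = √(p̂₁(1−p̂₁)/n₁) = √(0.7000·0.3000/440) = 0.02185; SE₂ = √(0.4720·0.5280/1132) = 0.01484.
Independent samples: SE of the difference = √(SE₁² + SE₂²) = √(0.0004774225 + 0.0002202256) = 0.02641.
z* for 99% confidence is 2.576, so the margin of error is 2.576 × 0.02641 = 0.06803.
Point estimate p̂₁ − p̂₂ = 0.7000 − 0.4720 = 0.2280.
0.2280 ± 0.06803 → (0.160, 0.296).

(0.160, 0.296)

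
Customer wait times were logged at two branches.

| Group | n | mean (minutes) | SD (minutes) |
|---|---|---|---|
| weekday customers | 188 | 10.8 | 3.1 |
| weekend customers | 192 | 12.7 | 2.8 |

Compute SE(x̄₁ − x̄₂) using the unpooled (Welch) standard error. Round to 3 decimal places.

SE₁ = s₁/√n₁ = 3.1/√188 = 0.2261; SE₂ = 2.8/√192 = 0.2021.
Independent samples, unequal variances: SE_diff = √(SE₁² + SE₂²) = √(0.05112121 + 0.04084441) = 0.3033.

0.303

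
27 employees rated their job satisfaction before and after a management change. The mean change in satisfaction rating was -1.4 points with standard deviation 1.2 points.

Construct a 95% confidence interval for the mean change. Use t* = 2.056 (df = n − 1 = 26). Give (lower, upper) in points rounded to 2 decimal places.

(-1.87, -0.93)

Paired design: SE = s_d/√n = 1.2/√27 = 0.2309.
t* = 2.056; margin of error = 2.056 × 0.2309 = 0.4747.
-1.4 ± 0.4747 → (-1.87, -0.93).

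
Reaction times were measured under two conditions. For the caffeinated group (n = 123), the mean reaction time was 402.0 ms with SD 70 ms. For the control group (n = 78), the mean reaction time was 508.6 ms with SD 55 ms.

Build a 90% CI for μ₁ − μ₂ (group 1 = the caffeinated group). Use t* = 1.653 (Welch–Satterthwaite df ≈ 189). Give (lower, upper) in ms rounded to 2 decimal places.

(-121.26, -91.94)

Per-group SEs: s₁/√n₁ = 70/√123 = 6.3117, s₂/√n₂ = 55/√78 = 6.2275.
Unpooled SE of the difference: √(39.83755689 + 38.78175625) = 8.8668.
Margin of error = t* · SE = 1.653 × 8.8668 = 14.6568.
x̄₁ − x̄₂ = 402.0 − 508.6 = -106.6000.
CI: -106.6000 ± 14.6568 = (-121.26, -91.94).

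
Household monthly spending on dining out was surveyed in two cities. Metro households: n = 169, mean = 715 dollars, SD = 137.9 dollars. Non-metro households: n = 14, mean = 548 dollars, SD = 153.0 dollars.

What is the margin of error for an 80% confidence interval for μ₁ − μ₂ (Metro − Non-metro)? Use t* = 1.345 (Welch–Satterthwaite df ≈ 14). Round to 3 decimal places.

SE₁ = s₁/√n₁ = 137.9/√169 = 10.6077; SE₂ = 153.0/√14 = 40.8910.
Independent samples, unequal variances: SE_diff = √(SE₁² + SE₂²) = √(112.52329929 + 1672.073881) = 42.2445.
t* = 1.345, so margin of error = 1.345 × 42.2445 = 56.8189.

56.819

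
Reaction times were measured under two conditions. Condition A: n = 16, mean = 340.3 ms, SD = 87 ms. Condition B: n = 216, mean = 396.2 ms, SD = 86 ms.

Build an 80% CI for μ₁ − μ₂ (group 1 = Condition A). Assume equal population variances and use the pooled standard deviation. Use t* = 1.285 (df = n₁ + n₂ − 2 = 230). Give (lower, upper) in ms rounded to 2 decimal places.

s_p = √[((n₁−1)s₁² + (n₂−1)s₂²)/(n₁+n₂−2)] = √[(15·87² + 215·86²)/230] = 86.0656.
SE = 86.0656·√(1/16 + 1/216) = 22.2991.
With t* = 1.285, margin = 1.285 × 22.2991 = 28.6543.
x̄₁ − x̄₂ = 340.3 − 396.2 = -55.9000; interval -55.9000 ± 28.6543 = (-84.55, -27.25).

(-84.55, -27.25)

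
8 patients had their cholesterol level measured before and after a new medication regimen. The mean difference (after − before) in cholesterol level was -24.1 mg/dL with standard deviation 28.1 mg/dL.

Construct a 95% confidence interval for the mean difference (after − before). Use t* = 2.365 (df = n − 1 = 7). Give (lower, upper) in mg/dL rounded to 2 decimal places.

Paired design: SE = s_d/√n = 28.1/√8 = 9.9349.
t* = 2.365; margin of error = 2.365 × 9.9349 = 23.4960.
-24.1 ± 23.4960 → (-47.60, -0.60).

(-47.60, -0.60)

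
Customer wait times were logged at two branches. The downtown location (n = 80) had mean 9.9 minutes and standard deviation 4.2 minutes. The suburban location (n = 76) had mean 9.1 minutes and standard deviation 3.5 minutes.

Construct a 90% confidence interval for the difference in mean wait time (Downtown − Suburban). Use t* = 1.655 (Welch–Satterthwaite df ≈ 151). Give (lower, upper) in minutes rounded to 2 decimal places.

(-0.22, 1.82)

Per-group SEs: s₁/√n₁ = 4.2/√80 = 0.4696, s₂/√n₂ = 3.5/√76 = 0.4015.
Unpooled SE of the difference: √(0.22052416 + 0.16120225) = 0.6178.
Margin of error = t* · SE = 1.655 × 0.6178 = 1.0225.
x̄₁ − x̄₂ = 9.9 − 9.1 = 0.8000.
CI: 0.8000 ± 1.0225 = (-0.22, 1.82).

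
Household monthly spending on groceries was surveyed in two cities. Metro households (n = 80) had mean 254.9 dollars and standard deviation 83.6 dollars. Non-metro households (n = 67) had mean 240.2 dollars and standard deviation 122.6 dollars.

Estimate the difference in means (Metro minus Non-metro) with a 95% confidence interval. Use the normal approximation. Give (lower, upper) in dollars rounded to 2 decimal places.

(-19.90, 49.30)

Per-group SEs: s₁/√n₁ = 83.6/√80 = 9.3468, s₂/√n₂ = 122.6/√67 = 14.9780.
Unpooled SE of the difference: √(87.36267024 + 224.340484) = 17.6551.
Margin of error = z* · SE = 1.960 × 17.6551 = 34.6040.
x̄₁ − x̄₂ = 254.9 − 240.2 = 14.7000.
CI: 14.7000 ± 34.6040 = (-19.90, 49.30).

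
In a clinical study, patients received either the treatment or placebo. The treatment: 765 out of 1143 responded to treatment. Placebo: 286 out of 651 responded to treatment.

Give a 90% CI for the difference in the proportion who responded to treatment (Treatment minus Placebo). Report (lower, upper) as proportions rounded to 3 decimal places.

(0.191, 0.269)

p̂₁ = 765/1143 = 0.6693 and p̂₂ = 286/651 = 0.4393.
SE₁ = √(p̂₁(1−p̂₁)/n₁) = √(0.6693·0.3307/1143) = 0.01392; SE₂ = √(0.4393·0.5607/651) = 0.01945.
Independent samples: SE of the difference = √(SE₁² + SE₂²) = √(0.0001937664 + 0.0003783025) = 0.02392.
z* for 90% confidence is 1.645, so the margin of error is 1.645 × 0.02392 = 0.03935.
Point estimate p̂₁ − p̂₂ = 0.6693 − 0.4393 = 0.2300.
0.2300 ± 0.03935 → (0.191, 0.269).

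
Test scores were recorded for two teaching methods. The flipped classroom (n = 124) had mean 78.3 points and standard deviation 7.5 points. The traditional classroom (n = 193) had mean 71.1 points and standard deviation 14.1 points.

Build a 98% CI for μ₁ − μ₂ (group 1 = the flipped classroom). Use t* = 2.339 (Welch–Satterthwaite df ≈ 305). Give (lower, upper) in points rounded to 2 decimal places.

(4.35, 10.05)

Standard errors of each mean: 7.5/√124 = 0.6735 and 14.1/√193 = 1.0149.
SE(x̄₁ − x̄₂) = √(0.6735² + 1.0149²) = 1.2180 for independent samples with unequal variances.
With t* = 2.339, the margin is 2.339 × 1.2180 = 2.8489.
x̄₁ − x̄₂ = 78.3 − 71.1 = 7.2000; the interval is 7.2000 ± 2.8489 = (4.35, 10.05).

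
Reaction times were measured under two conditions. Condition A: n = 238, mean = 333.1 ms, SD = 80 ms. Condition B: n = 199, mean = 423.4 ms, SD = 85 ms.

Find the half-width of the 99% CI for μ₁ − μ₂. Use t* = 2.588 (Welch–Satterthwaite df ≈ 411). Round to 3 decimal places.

20.574

SE₁ = s₁/√n₁ = 80/√238 = 5.1856; SE₂ = 85/√199 = 6.0255.
Independent samples, unequal variances: SE_diff = √(SE₁² + SE₂²) = √(26.89044736 + 36.30665025) = 7.9497.
t* = 2.588, so margin of error = 2.588 × 7.9497 = 20.5738.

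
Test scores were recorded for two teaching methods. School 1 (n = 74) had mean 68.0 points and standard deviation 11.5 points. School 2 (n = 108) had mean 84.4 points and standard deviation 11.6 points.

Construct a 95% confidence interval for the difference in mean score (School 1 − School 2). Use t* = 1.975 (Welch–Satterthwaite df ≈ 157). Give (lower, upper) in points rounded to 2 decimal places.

Per-group SEs: s₁/√n₁ = 11.5/√74 = 1.3368, s₂/√n₂ = 11.6/√108 = 1.1162.
Unpooled SE of the difference: √(1.78703424 + 1.24590244) = 1.7415.
Margin of error = t* · SE = 1.975 × 1.7415 = 3.4395.
x̄₁ − x̄₂ = 68.0 − 84.4 = -16.4000.
CI: -16.4000 ± 3.4395 = (-19.84, -12.96).

(-19.84, -12.96)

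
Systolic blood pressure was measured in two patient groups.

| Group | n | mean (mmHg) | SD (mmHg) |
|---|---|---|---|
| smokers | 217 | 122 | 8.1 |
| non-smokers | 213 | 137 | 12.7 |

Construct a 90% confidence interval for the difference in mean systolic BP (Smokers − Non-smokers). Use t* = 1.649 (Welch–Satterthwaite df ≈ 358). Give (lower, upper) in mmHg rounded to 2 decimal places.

SE₁ = s₁/√n₁ = 8.1/√217 = 0.5499; SE₂ = 12.7/√213 = 0.8702.
Independent samples, unequal variances: SE_diff = √(SE₁² + SE₂²) = √(0.30239001 + 0.75724804) = 1.0294.
t* = 1.649, so margin of error = 1.649 × 1.0294 = 1.6975.
Difference in means = 122 − 137 = -15.0000.
-15.0000 ± 1.6975 → (-16.70, -13.30).

(-16.70, -13.30)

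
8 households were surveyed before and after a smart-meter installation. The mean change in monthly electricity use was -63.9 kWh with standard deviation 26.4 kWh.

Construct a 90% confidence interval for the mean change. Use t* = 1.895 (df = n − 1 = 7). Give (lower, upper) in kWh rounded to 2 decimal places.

(-81.59, -46.21)

This is a matched-pairs design, so SE = s_d/√n = 26.4/√8 = 9.3338.
Margin = 1.895 × 9.3338 = 17.6876; the interval is -63.9 ± 17.6876 = (-81.59, -46.21).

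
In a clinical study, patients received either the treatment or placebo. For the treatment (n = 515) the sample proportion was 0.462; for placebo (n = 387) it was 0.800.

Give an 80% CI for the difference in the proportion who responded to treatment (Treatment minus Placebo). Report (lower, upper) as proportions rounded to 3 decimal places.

Each SE is √(p̂(1−p̂)/n): √(0.4620·0.5380/515) = 0.02197 and √(0.8000·0.2000/387) = 0.02033.
SE(p̂₁ − p̂₂) = √(SE₁² + SE₂²) = √(0.0004826809 + 0.0004133089) = 0.02993, since the two samples are independent.
At 80% confidence z* = 1.282; margin = 1.282 × 0.02993 = 0.03837.
The difference is 0.4620 − 0.8000 = -0.3380, so the interval is -0.3380 ± 0.03837 = (-0.376, -0.300).

(-0.376, -0.300)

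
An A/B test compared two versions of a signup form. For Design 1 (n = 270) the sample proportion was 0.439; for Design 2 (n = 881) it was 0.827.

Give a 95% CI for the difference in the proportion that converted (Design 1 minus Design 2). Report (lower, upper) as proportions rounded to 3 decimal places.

Each SE is √(p̂(1−p̂)/n): √(0.4390·0.5610/270) = 0.03020 and √(0.8270·0.1730/881) = 0.01274.
SE(p̂₁ − p̂₂) = √(SE₁² + SE₂²) = √(0.00091204 + 0.0001623076) = 0.03278, since the two samples are independent.
At 95% confidence z* = 1.960; margin = 1.960 × 0.03278 = 0.06425.
The difference is 0.4390 − 0.8270 = -0.3880, so the interval is -0.3880 ± 0.06425 = (-0.452, -0.324).

(-0.452, -0.324)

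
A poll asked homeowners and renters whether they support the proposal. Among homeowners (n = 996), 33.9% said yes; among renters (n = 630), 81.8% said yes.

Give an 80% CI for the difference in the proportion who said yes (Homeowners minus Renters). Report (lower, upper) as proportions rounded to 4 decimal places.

(-0.5065, -0.4515)

The two standard errors are √(0.3390×0.6610/996) = 0.01500 and √(0.8180×0.1820/630) = 0.01537.
Because the samples are independent, SE_diff = √(0.01500² + 0.01537²) = 0.02148.
Using z* = 1.282 for 80%, ME = 1.282 × 0.02148 = 0.02754.
p̂₁ − p̂₂ = -0.4790; interval -0.4790 ± 0.02754 gives (-0.5065, -0.4515).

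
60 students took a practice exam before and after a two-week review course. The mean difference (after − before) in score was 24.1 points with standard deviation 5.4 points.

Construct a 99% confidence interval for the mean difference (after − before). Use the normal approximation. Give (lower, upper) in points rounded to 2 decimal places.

(22.30, 25.90)

Paired design: SE = s_d/√n = 5.4/√60 = 0.6971.
z* = 2.576; margin of error = 2.576 × 0.6971 = 1.7957.
24.1 ± 1.7957 → (22.30, 25.90).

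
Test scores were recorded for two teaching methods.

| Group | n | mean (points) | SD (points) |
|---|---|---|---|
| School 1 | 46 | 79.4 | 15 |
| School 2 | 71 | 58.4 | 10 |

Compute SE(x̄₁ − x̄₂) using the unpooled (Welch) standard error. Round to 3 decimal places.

Standard errors of each mean: 15/√46 = 2.2116 and 10/√71 = 1.1868.
SE(x̄₁ − x̄₂) = √(2.2116² + 1.1868²) = 2.5099 for independent samples with unequal variances.

2.510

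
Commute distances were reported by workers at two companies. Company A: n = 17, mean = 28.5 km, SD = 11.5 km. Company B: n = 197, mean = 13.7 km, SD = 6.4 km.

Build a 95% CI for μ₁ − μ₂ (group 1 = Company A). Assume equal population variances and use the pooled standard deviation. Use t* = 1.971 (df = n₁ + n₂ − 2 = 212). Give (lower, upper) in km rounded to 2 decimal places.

(11.35, 18.25)

s_p = √[((n₁−1)s₁² + (n₂−1)s₂²)/(n₁+n₂−2)] = √[(16·11.5² + 196·6.4²)/212] = 6.9174.
SE = 6.9174·√(1/17 + 1/197) = 1.7486.
With t* = 1.971, margin = 1.971 × 1.7486 = 3.4465.
x̄₁ − x̄₂ = 28.5 − 13.7 = 14.8000; interval 14.8000 ± 3.4465 = (11.35, 18.25).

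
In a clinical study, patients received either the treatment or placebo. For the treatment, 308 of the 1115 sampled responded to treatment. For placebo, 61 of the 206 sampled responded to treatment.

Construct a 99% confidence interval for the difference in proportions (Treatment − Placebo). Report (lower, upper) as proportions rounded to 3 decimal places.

Sample proportions: 308/1115 = 0.2762, 61/206 = 0.2961.
Each SE is √(p̂(1−p̂)/n): √(0.2762·0.7238/1115) = 0.01339 and √(0.2961·0.7039/206) = 0.03181.
SE(p̂₁ − p̂₂) = √(SE₁² + SE₂²) = √(0.0001792921 + 0.0010118761) = 0.03451, since the two samples are independent.
At 99% confidence z* = 2.576; margin = 2.576 × 0.03451 = 0.08890.
The difference is 0.2762 − 0.2961 = -0.0199, so the interval is -0.0199 ± 0.08890 = (-0.109, 0.069).

(-0.109, 0.069)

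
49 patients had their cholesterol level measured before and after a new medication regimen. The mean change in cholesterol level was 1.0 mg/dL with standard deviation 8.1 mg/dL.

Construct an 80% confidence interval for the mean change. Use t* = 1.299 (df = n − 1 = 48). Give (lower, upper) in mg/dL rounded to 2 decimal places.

This is a matched-pairs design, so SE = s_d/√n = 8.1/√49 = 1.1571.
Margin = 1.299 × 1.1571 = 1.5031; the interval is 1.0 ± 1.5031 = (-0.50, 2.50).

(-0.50, 2.50)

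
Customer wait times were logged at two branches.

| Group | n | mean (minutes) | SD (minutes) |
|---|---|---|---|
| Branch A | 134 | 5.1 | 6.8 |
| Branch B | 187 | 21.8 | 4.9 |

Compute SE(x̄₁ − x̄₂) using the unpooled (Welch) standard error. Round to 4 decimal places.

0.6881

SE₁ = s₁/√n₁ = 6.8/√134 = 0.5874; SE₂ = 4.9/√187 = 0.3583.
Independent samples, unequal variances: SE_diff = √(SE₁² + SE₂²) = √(0.34503876 + 0.12837889) = 0.6881.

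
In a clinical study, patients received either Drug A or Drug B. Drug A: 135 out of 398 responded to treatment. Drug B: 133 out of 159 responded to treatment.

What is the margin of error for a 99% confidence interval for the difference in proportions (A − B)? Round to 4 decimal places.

0.0972

Sample proportions: 135/398 = 0.3392, 133/159 = 0.8365.
Each SE is √(p̂(1−p̂)/n): √(0.3392·0.6608/398) = 0.02373 and √(0.8365·0.1635/159) = 0.02933.
SE(p̂₁ − p̂₂) = √(SE₁² + SE₂²) = √(0.0005631129 + 0.0008602489) = 0.03773, since the two samples are independent.
At 99% confidence z* = 2.576; margin = 2.576 × 0.03773 = 0.09719.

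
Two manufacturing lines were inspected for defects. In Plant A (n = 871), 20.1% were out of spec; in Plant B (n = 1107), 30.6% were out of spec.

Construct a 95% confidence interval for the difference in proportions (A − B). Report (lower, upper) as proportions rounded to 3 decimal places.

(-0.143, -0.067)

SE₁ = √(p̂₁(1−p̂₁)/n₁) = √(0.2010·0.7990/871) = 0.01358; SE₂ = √(0.3060·0.6940/1107) = 0.01385.
Independent samples: SE of the difference = √(SE₁² + SE₂²) = √(0.0001844164 + 0.0001918225) = 0.01940.
z* for 95% confidence is 1.960, so the margin of error is 1.960 × 0.01940 = 0.03802.
Point estimate p̂₁ − p̂₂ = 0.2010 − 0.3060 = -0.1050.
-0.1050 ± 0.03802 → (-0.143, -0.067).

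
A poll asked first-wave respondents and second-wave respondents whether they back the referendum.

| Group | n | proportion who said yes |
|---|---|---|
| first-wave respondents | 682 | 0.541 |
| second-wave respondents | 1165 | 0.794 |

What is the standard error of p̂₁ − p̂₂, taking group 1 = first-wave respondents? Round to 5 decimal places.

Each SE is √(p̂(1−p̂)/n): √(0.5410·0.4590/682) = 0.01908 and √(0.7940·0.2060/1165) = 0.01185.
SE(p̂₁ − p̂₂) = √(SE₁² + SE₂²) = √(0.0003640464 + 0.0001404225) = 0.02246, since the two samples are independent.

0.02246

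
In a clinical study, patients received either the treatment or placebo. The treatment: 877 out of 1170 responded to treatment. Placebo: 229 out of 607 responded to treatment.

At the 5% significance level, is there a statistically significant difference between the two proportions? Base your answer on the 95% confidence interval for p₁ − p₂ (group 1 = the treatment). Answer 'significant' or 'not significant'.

significant

Sample proportions: 877/1170 = 0.7496, 229/607 = 0.3773.
Each SE is √(p̂(1−p̂)/n): √(0.7496·0.2504/1170) = 0.01267 and √(0.3773·0.6227/607) = 0.01967.
SE(p̂₁ − p̂₂) = √(SE₁² + SE₂²) = √(0.0001605289 + 0.0003869089) = 0.02340, since the two samples are independent.
At 95% confidence z* = 1.960; margin = 1.960 × 0.02340 = 0.04586.
The difference is 0.7496 − 0.3773 = 0.3723, so the interval is 0.3723 ± 0.04586 = (0.32644, 0.41816).
The interval (0.32644, 0.41816) does not contain 0, so the difference is significant.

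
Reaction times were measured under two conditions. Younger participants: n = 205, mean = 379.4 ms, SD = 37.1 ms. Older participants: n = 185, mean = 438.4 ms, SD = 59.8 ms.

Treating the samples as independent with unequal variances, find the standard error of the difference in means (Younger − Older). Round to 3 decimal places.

5.103

SE₁ = s₁/√n₁ = 37.1/√205 = 2.5912; SE₂ = 59.8/√185 = 4.3966.
Independent samples, unequal variances: SE_diff = √(SE₁² + SE₂²) = √(6.71431744 + 19.33009156) = 5.1034.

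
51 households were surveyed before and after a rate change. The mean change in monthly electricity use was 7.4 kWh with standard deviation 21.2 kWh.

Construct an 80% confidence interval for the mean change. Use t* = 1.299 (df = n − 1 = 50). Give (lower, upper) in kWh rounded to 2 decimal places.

(3.54, 11.26)

This is a matched-pairs design, so SE = s_d/√n = 21.2/√51 = 2.9686.
Margin = 1.299 × 2.9686 = 3.8562; the interval is 7.4 ± 3.8562 = (3.54, 11.26).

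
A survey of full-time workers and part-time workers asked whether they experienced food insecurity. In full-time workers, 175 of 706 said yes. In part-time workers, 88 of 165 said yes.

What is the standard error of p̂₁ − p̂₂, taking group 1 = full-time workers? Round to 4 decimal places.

Sample proportions: 175/706 = 0.2479, 88/165 = 0.5333.
Each SE is √(p̂(1−p̂)/n): √(0.2479·0.7521/706) = 0.01625 and √(0.5333·0.4667/165) = 0.03884.
SE(p̂₁ − p̂₂) = √(SE₁² + SE₂²) = √(0.0002640625 + 0.0015085456) = 0.04210, since the two samples are independent.

0.0421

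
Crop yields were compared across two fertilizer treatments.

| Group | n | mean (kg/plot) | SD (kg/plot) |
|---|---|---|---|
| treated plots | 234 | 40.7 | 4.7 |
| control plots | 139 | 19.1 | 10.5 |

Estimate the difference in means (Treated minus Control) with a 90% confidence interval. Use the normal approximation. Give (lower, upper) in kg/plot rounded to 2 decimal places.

Standard errors of each mean: 4.7/√234 = 0.3072 and 10.5/√139 = 0.8906.
SE(x̄₁ − x̄₂) = √(0.3072² + 0.8906²) = 0.9421 for independent samples with unequal variances.
With z* = 1.645, the margin is 1.645 × 0.9421 = 1.5498.
x̄₁ − x̄₂ = 40.7 − 19.1 = 21.6000; the interval is 21.6000 ± 1.5498 = (20.05, 23.15).

(20.05, 23.15)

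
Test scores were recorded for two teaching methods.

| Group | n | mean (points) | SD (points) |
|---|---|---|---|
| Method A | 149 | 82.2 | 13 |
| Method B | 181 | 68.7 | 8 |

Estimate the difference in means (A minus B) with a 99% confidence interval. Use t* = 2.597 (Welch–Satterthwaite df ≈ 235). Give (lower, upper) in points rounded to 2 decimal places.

(10.33, 16.67)

Per-group SEs: s₁/√n₁ = 13/√149 = 1.0650, s₂/√n₂ = 8/√181 = 0.5946.
Unpooled SE of the difference: √(1.134225 + 0.35354916) = 1.2197.
Margin of error = t* · SE = 2.597 × 1.2197 = 3.1676.
x̄₁ − x̄₂ = 82.2 − 68.7 = 13.5000.
CI: 13.5000 ± 3.1676 = (10.33, 16.67).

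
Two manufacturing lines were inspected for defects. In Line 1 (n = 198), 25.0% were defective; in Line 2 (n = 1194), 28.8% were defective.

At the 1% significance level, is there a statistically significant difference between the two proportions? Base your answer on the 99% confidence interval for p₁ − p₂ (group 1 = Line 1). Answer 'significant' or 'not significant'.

SE₁ = √(p̂₁(1−p̂₁)/n₁) = √(0.2500·0.7500/198) = 0.03077; SE₂ = √(0.2880·0.7120/1194) = 0.01310.
Independent samples: SE of the difference = √(SE₁² + SE₂²) = √(0.0009467929 + 0.00017161) = 0.03344.
z* for 99% confidence is 2.576, so the margin of error is 2.576 × 0.03344 = 0.08614.
Point estimate p̂₁ − p̂₂ = 0.2500 − 0.2880 = -0.0380.
-0.0380 ± 0.08614 → (-0.12414, 0.04814).
The interval (-0.12414, 0.04814) contains 0, so the difference is not significant.

not significant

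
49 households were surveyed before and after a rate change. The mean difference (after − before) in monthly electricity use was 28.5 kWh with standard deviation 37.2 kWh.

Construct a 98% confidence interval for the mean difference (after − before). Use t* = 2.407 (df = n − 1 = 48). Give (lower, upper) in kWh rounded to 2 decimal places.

Paired design: SE = s_d/√n = 37.2/√49 = 5.3143.
t* = 2.407; margin of error = 2.407 × 5.3143 = 12.7915.
28.5 ± 12.7915 → (15.71, 41.29).

(15.71, 41.29)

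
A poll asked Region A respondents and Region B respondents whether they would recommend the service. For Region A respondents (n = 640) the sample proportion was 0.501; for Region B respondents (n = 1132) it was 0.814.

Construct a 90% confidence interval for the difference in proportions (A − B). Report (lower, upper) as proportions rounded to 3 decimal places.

(-0.351, -0.275)

SE₁ = √(p̂₁(1−p̂₁)/n₁) = √(0.5010·0.4990/640) = 0.01976; SE₂ = √(0.8140·0.1860/1132) = 0.01156.
Independent samples: SE of the difference = √(SE₁² + SE₂²) = √(0.0003904576 + 0.0001336336) = 0.02289.
z* for 90% confidence is 1.645, so the margin of error is 1.645 × 0.02289 = 0.03765.
Point estimate p̂₁ − p̂₂ = 0.5010 − 0.8140 = -0.3130.
-0.3130 ± 0.03765 → (-0.351, -0.275).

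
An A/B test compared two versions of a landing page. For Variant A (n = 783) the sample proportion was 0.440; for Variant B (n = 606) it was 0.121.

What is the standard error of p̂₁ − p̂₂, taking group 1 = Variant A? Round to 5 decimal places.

0.02214

Each SE is √(p̂(1−p̂)/n): √(0.4400·0.5600/783) = 0.01774 and √(0.1210·0.8790/606) = 0.01325.
SE(p̂₁ − p̂₂) = √(SE₁² + SE₂²) = √(0.0003147076 + 0.0001755625) = 0.02214, since the two samples are independent.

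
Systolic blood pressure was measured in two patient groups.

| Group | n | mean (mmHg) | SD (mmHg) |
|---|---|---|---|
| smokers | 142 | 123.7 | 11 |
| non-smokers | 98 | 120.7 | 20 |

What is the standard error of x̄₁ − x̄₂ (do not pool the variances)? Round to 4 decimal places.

2.2212

Per-group SEs: s₁/√n₁ = 11/√142 = 0.9231, s₂/√n₂ = 20/√98 = 2.0203.
Unpooled SE of the difference: √(0.85211361 + 4.08161209) = 2.2212.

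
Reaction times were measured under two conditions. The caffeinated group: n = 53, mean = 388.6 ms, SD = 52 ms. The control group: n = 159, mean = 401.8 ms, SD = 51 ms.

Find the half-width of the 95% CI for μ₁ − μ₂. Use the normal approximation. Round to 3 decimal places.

Standard errors of each mean: 52/√53 = 7.1427 and 51/√159 = 4.0446.
SE(x̄₁ − x̄₂) = √(7.1427² + 4.0446²) = 8.2083 for independent samples with unequal variances.
With z* = 1.960, the margin is 1.960 × 8.2083 = 16.0883.

16.088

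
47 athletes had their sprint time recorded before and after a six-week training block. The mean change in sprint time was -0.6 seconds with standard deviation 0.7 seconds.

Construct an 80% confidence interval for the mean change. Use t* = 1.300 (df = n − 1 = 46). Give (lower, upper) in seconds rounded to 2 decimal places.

(-0.73, -0.47)

This is a matched-pairs design, so SE = s_d/√n = 0.7/√47 = 0.1021.
Margin = 1.300 × 0.1021 = 0.1327; the interval is -0.6 ± 0.1327 = (-0.73, -0.47).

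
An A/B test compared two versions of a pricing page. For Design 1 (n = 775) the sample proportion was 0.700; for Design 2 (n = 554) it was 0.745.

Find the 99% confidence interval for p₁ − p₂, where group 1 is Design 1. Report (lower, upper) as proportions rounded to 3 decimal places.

(-0.109, 0.019)

SE₁ = √(p̂₁(1−p̂₁)/n₁) = √(0.7000·0.3000/775) = 0.01646; SE₂ = √(0.7450·0.2550/554) = 0.01852.
Independent samples: SE of the difference = √(SE₁² + SE₂²) = √(0.0002709316 + 0.0003429904) = 0.02478.
z* for 99% confidence is 2.576, so the margin of error is 2.576 × 0.02478 = 0.06383.
Point estimate p̂₁ − p̂₂ = 0.7000 − 0.7450 = -0.0450.
-0.0450 ± 0.06383 → (-0.109, 0.019).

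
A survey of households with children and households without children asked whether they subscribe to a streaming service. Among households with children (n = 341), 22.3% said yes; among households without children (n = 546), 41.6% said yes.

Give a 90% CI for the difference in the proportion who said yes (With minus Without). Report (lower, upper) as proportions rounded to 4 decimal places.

SE₁ = √(p̂₁(1−p̂₁)/n₁) = √(0.2230·0.7770/341) = 0.02254; SE₂ = √(0.4160·0.5840/546) = 0.02109.
Independent samples: SE of the difference = √(SE₁² + SE₂²) = √(0.0005080516 + 0.0004447881) = 0.03087.
z* for 90% confidence is 1.645, so the margin of error is 1.645 × 0.03087 = 0.05078.
Point estimate p̂₁ − p̂₂ = 0.2230 − 0.4160 = -0.1930.
-0.1930 ± 0.05078 → (-0.2438, -0.1422).

(-0.2438, -0.1422)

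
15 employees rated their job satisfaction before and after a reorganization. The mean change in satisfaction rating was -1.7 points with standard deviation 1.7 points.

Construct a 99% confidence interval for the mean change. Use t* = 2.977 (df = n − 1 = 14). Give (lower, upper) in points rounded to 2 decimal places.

Paired design: SE = s_d/√n = 1.7/√15 = 0.4389.
t* = 2.977; margin of error = 2.977 × 0.4389 = 1.3066.
-1.7 ± 1.3066 → (-3.01, -0.39).

(-3.01, -0.39)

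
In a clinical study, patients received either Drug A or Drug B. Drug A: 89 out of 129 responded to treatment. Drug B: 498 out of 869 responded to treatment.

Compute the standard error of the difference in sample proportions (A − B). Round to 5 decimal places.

First, p̂₁ = 89/129 = 0.6899; p̂₂ = 498/869 = 0.5731.
The two standard errors are √(0.6899×0.3101/129) = 0.04072 and √(0.5731×0.4269/869) = 0.01678.
Because the samples are independent, SE_diff = √(0.04072² + 0.01678²) = 0.04404.

0.04404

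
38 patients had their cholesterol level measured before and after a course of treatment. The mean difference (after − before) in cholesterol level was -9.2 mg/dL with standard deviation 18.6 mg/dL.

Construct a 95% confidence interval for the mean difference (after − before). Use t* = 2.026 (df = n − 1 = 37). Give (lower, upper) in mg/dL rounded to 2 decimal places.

(-15.31, -3.09)

Paired design: SE = s_d/√n = 18.6/√38 = 3.0173.
t* = 2.026; margin of error = 2.026 × 3.0173 = 6.1130.
-9.2 ± 6.1130 → (-15.31, -3.09).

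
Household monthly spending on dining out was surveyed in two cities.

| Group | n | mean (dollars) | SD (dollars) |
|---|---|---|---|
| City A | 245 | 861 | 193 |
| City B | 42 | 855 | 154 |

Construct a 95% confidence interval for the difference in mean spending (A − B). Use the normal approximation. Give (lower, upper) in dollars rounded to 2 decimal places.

(-46.47, 58.47)

SE₁ = s₁/√n₁ = 193/√245 = 12.3303; SE₂ = 154/√42 = 23.7627.
Independent samples, unequal variances: SE_diff = √(SE₁² + SE₂²) = √(152.03629809 + 564.66591129) = 26.7713.
z* = 1.960, so margin of error = 1.960 × 26.7713 = 52.4717.
Difference in means = 861 − 855 = 6.0000.
6.0000 ± 52.4717 → (-46.47, 58.47).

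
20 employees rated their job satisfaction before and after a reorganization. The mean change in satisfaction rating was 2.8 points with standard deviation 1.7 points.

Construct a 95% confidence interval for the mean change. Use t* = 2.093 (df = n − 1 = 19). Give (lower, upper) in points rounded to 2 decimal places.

This is a matched-pairs design, so SE = s_d/√n = 1.7/√20 = 0.3801.
Margin = 2.093 × 0.3801 = 0.7955; the interval is 2.8 ± 0.7955 = (2.00, 3.60).

(2.00, 3.60)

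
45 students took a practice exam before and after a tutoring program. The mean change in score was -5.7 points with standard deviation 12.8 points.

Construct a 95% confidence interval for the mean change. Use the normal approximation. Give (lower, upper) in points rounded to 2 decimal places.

This is a matched-pairs design, so SE = s_d/√n = 12.8/√45 = 1.9081.
Margin = 1.960 × 1.9081 = 3.7399; the interval is -5.7 ± 3.7399 = (-9.44, -1.96).

(-9.44, -1.96)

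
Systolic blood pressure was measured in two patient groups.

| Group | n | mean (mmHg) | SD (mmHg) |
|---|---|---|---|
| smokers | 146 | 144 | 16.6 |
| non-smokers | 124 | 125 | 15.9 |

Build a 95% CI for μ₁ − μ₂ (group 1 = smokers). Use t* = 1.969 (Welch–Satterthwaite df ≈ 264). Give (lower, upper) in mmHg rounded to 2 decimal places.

(15.10, 22.90)

SE₁ = s₁/√n₁ = 16.6/√146 = 1.3738; SE₂ = 15.9/√124 = 1.4279.
Independent samples, unequal variances: SE_diff = √(SE₁² + SE₂²) = √(1.88732644 + 2.03889841) = 1.9815.
t* = 1.969, so margin of error = 1.969 × 1.9815 = 3.9016.
Difference in means = 144 − 125 = 19.0000.
19.0000 ± 3.9016 → (15.10, 22.90).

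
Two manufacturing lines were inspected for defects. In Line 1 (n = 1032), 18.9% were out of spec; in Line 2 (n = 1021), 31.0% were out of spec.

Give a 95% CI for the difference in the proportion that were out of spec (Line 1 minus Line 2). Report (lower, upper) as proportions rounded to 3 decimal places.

(-0.158, -0.084)

The two standard errors are √(0.1890×0.8110/1032) = 0.01219 and √(0.3100×0.6900/1021) = 0.01447.
Because the samples are independent, SE_diff = √(0.01219² + 0.01447²) = 0.01892.
Using z* = 1.960 for 95%, ME = 1.960 × 0.01892 = 0.03708.
p̂₁ − p̂₂ = -0.1210; interval -0.1210 ± 0.03708 gives (-0.158, -0.084).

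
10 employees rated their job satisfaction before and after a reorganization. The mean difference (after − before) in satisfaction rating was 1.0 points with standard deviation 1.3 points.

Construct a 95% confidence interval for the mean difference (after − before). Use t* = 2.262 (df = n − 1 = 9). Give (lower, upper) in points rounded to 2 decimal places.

(0.07, 1.93)

This is a matched-pairs design, so SE = s_d/√n = 1.3/√10 = 0.4111.
Margin = 2.262 × 0.4111 = 0.9299; the interval is 1.0 ± 0.9299 = (0.07, 1.93).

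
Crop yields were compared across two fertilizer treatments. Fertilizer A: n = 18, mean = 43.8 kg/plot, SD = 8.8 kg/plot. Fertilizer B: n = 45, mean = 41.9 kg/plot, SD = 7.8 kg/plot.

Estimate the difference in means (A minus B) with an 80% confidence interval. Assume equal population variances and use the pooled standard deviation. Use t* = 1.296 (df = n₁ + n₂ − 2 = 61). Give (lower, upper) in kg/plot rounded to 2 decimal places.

Pooled variance s_p² = [17·8.8² + 44·7.8²] / (18+45−2) = 65.4662, so s_p = 8.0911.
SE_diff = s_p·√(1/n₁ + 1/n₂) = 8.0911·√(1/18 + 1/45) = 2.2565.
t* = 1.296; margin = 1.296 × 2.2565 = 2.9244.
Difference = 43.8 − 41.9 = 1.9000.
1.9000 ± 2.9244 → (-1.02, 4.82).

(-1.02, 4.82)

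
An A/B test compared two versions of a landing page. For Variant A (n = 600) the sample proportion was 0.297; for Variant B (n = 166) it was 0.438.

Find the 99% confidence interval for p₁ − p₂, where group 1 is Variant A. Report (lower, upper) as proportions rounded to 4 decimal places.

(-0.2512, -0.0308)

The two standard errors are √(0.2970×0.7030/600) = 0.01865 and √(0.4380×0.5620/166) = 0.03851.
Because the samples are independent, SE_diff = √(0.01865² + 0.03851²) = 0.04279.
Using z* = 2.576 for 99%, ME = 2.576 × 0.04279 = 0.11023.
p̂₁ − p̂₂ = -0.1410; interval -0.1410 ± 0.11023 gives (-0.2512, -0.0308).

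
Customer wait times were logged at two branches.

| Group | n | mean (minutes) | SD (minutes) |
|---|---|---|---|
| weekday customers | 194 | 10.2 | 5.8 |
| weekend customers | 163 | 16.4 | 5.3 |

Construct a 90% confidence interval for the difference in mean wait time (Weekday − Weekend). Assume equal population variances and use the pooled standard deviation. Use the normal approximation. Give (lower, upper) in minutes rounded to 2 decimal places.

Pooled variance s_p² = [193·5.8² + 162·5.3²] / (194+163−2) = 31.1073, so s_p = 5.5774.
SE_diff = s_p·√(1/n₁ + 1/n₂) = 5.5774·√(1/194 + 1/163) = 0.5926.
z* = 1.645; margin = 1.645 × 0.5926 = 0.9748.
Difference = 10.2 − 16.4 = -6.2000.
-6.2000 ± 0.9748 → (-7.17, -5.23).

(-7.17, -5.23)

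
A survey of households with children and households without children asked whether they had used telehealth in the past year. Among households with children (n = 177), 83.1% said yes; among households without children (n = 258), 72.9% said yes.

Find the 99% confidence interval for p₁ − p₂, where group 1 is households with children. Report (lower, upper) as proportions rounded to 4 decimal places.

Each SE is √(p̂(1−p̂)/n): √(0.8310·0.1690/177) = 0.02817 and √(0.7290·0.2710/258) = 0.02767.
SE(p̂₁ − p̂₂) = √(SE₁² + SE₂²) = √(0.0007935489 + 0.0007656289) = 0.03949, since the two samples are independent.
At 99% confidence z* = 2.576; margin = 2.576 × 0.03949 = 0.10173.
The difference is 0.8310 − 0.7290 = 0.1020, so the interval is 0.1020 ± 0.10173 = (0.0003, 0.2037).

(0.0003, 0.2037)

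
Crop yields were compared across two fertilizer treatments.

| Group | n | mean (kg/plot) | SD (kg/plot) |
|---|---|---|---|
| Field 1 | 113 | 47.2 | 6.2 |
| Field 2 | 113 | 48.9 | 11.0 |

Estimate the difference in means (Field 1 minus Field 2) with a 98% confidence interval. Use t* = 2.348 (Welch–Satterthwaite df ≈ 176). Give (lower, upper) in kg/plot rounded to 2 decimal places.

Standard errors of each mean: 6.2/√113 = 0.5832 and 11.0/√113 = 1.0348.
SE(x̄₁ − x̄₂) = √(0.5832² + 1.0348²) = 1.1878 for independent samples with unequal variances.
With t* = 2.348, the margin is 2.348 × 1.1878 = 2.7890.
x̄₁ − x̄₂ = 47.2 − 48.9 = -1.7000; the interval is -1.7000 ± 2.7890 = (-4.49, 1.09).

(-4.49, 1.09)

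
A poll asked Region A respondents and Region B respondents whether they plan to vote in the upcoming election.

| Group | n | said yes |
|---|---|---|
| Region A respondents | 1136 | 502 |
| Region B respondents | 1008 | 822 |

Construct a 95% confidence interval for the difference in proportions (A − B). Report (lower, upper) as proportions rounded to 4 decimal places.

(-0.4111, -0.3361)

p̂₁ = 502/1136 = 0.4419 and p̂₂ = 822/1008 = 0.8155.
SE₁ = √(p̂₁(1−p̂₁)/n₁) = √(0.4419·0.5581/1136) = 0.01473; SE₂ = √(0.8155·0.1845/1008) = 0.01222.
Independent samples: SE of the difference = √(SE₁² + SE₂²) = √(0.0002169729 + 0.0001493284) = 0.01914.
z* for 95% confidence is 1.960, so the margin of error is 1.960 × 0.01914 = 0.03751.
Point estimate p̂₁ − p̂₂ = 0.4419 − 0.8155 = -0.3736.
-0.3736 ± 0.03751 → (-0.4111, -0.3361).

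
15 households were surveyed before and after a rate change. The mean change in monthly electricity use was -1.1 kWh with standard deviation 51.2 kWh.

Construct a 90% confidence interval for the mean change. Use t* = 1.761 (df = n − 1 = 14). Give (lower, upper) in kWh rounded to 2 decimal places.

(-24.38, 22.18)

This is a matched-pairs design, so SE = s_d/√n = 51.2/√15 = 13.2198.
Margin = 1.761 × 13.2198 = 23.2801; the interval is -1.1 ± 23.2801 = (-24.38, 22.18).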